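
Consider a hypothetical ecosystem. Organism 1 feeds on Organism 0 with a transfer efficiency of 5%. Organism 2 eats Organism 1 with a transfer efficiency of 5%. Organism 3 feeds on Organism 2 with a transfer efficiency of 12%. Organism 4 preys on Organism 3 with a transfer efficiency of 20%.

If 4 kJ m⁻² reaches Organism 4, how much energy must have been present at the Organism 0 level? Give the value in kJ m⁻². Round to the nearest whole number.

66667 kJ m⁻²

Cumulative transfer efficiency: 0.05 × 0.05 × 0.12 × 0.2 = 0.00006
Organism 0 energy = 4 / 0.00006 = 66667 kJ m⁻²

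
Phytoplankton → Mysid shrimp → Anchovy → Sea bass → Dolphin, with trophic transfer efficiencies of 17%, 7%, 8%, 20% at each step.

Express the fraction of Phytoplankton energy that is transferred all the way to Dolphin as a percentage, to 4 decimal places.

Product of link efficiencies: 0.17 × 0.07 × 0.08 × 0.2 = 0.0001904
As a percentage: 0.0001904 × 100 = 0.0190%

0.0190%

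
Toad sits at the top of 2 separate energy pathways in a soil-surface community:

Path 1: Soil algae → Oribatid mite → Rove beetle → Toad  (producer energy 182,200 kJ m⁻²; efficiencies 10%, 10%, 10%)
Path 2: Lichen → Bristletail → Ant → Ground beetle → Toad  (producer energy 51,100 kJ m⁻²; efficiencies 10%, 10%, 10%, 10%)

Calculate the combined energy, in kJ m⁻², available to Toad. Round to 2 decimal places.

Path 1: 182200 × 0.1 × 0.1 × 0.1 = 182.2 kJ m⁻²
Path 2: 51100 × 0.1 × 0.1 × 0.1 × 0.1 = 5.11 kJ m⁻²
Total at Toad: 182.2 + 5.11 = 187.31 kJ m⁻²

187.31 kJ m⁻²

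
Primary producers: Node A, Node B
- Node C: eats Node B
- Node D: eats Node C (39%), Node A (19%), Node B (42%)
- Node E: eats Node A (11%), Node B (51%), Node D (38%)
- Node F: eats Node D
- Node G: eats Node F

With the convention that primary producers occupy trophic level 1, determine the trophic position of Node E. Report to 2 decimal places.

2.53

Node C: 1 + 1 = 2
Node D: 1 + (0.39×2 + 0.19×1 + 0.42×1) = 2.39
Node E: 1 + (0.11×1 + 0.51×1 + 0.38×2.39) = 2.5282
Node F: 1 + 2.39 = 3.39
Node G: 1 + 3.39 = 4.39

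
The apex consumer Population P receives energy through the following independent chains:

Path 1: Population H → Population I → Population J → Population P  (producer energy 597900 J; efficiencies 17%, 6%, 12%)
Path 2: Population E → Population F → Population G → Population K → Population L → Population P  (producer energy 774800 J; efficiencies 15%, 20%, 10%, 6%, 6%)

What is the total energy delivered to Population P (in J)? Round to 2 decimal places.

740.20 J

Path 1: 597900 × 0.17 × 0.06 × 0.12 = 731.8296 J
Path 2: 774800 × 0.15 × 0.2 × 0.1 × 0.06 × 0.06 = 8.36784 J
Total at Population P: 731.8296 + 8.36784 = 740.19744 J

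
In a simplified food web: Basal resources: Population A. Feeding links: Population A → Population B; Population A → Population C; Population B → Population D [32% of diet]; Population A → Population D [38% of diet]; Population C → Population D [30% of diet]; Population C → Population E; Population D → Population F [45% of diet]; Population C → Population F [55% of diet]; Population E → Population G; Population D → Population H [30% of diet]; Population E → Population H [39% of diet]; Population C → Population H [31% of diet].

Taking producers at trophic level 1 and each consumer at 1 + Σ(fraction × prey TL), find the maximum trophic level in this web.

4

Population B: 1 + 1 = 2
Population C: 1 + 1 = 2
Population D: 1 + (0.32×2 + 0.38×1 + 0.3×2) = 2.62
Population E: 1 + 2 = 3
Population F: 1 + (0.45×2.62 + 0.55×2) = 3.279
Population G: 1 + 3 = 4
Population H: 1 + (0.3×2.62 + 0.39×3 + 0.31×2) = 3.576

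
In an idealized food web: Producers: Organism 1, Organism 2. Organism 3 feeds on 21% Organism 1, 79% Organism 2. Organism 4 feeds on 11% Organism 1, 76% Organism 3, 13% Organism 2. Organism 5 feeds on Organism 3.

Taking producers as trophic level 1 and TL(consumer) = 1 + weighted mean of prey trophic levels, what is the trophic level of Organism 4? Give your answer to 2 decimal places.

Organism 3: 1 + (0.21×1 + 0.79×1) = 2
Organism 4: 1 + (0.11×1 + 0.76×2 + 0.13×1) = 2.76
Organism 5: 1 + 2 = 3

2.76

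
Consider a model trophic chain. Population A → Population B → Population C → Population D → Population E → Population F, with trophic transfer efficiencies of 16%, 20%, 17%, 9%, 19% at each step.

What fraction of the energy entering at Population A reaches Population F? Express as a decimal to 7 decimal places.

Product of link efficiencies: 0.16 × 0.2 × 0.17 × 0.09 × 0.19 = 0.000093024

0.0000930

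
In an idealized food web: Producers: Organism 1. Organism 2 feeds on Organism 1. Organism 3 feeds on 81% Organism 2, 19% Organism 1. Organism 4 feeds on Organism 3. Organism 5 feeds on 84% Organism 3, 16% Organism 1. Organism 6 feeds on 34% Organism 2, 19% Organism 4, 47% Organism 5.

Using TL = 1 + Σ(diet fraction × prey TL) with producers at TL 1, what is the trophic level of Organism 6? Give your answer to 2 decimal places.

4.06

Organism 2: 1 + 1 = 2
Organism 3: 1 + (0.81×2 + 0.19×1) = 2.81
Organism 4: 1 + 2.81 = 3.81
Organism 5: 1 + (0.84×2.81 + 0.16×1) = 3.5204
Organism 6: 1 + (0.34×2 + 0.19×3.81 + 0.47×3.5204) = 4.058488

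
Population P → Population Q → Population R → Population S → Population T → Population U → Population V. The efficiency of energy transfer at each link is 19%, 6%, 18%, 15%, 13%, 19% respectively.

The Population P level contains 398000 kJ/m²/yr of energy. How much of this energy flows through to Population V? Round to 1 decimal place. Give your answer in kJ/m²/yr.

3.0 kJ/m²/yr

Population Q: 398000 × 0.19 = 75620 kJ/m²/yr
Population R: 75620 × 0.06 = 4537.2 kJ/m²/yr
Population S: 4537.2 × 0.18 = 816.696 kJ/m²/yr
Population T: 816.696 × 0.15 = 122.5044 kJ/m²/yr
Population U: 122.5044 × 0.13 = 15.925572 kJ/m²/yr
Population V: 15.925572 × 0.19 = 3.02585868 kJ/m²/yr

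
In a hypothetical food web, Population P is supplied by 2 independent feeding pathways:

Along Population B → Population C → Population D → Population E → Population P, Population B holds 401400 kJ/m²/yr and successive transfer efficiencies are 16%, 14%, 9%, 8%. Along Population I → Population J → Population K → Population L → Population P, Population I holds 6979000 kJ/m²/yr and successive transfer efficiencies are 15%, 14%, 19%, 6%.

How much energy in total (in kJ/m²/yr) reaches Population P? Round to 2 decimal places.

Via Population B: 401400 × 0.16 × 0.14 × 0.09 × 0.08 = 64.737792 kJ/m²/yr
Via Population I: 6979000 × 0.15 × 0.14 × 0.19 × 0.06 = 1670.7726 kJ/m²/yr
Total at Population P: 64.737792 + 1670.7726 = 1735.510392 kJ/m²/yr

1735.51 kJ/m²/yr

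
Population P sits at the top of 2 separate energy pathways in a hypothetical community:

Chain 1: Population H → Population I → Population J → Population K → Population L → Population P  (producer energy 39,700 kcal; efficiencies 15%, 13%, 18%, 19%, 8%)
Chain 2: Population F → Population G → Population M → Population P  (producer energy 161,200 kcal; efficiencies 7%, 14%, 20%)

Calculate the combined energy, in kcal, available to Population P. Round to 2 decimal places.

318.07 kcal

Chain 1: 39700 × 0.15 × 0.13 × 0.18 × 0.19 × 0.08 = 2.1180744 kcal
Chain 2: 161200 × 0.07 × 0.14 × 0.2 = 315.952 kcal
Total at Population P: 2.1180744 + 315.952 = 318.0700744 kcal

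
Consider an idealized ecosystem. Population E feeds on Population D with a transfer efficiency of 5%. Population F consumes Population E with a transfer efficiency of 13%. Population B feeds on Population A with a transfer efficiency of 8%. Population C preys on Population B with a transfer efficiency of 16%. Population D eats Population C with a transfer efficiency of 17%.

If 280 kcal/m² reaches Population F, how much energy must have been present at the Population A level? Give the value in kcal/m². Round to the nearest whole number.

Cumulative transfer efficiency: 0.08 × 0.16 × 0.17 × 0.05 × 0.13 = 0.000014144
Population A energy = 280 / 0.000014144 = 19796380 kcal/m²

19796380 kcal/m²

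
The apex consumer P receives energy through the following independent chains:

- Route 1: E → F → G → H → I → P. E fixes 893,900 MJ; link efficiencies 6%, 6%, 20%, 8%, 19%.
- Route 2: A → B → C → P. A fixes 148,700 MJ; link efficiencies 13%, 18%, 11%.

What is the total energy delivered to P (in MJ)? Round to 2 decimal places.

Route 1: 893900 × 0.06 × 0.06 × 0.2 × 0.08 × 0.19 = 9.7828416 MJ
Route 2: 148700 × 0.13 × 0.18 × 0.11 = 382.7538 MJ
Total at P: 9.7828416 + 382.7538 = 392.5366416 MJ

392.54 MJ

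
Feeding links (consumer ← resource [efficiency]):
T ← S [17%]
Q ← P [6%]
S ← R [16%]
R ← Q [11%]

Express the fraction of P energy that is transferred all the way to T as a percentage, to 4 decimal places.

Product of link efficiencies: 0.06 × 0.11 × 0.16 × 0.17 = 0.00017952
As a percentage: 0.00017952 × 100 = 0.0180%

0.0180%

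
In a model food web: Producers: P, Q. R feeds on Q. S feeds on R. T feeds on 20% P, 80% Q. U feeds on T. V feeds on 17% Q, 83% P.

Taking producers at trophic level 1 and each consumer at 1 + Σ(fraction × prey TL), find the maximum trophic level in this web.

R: 1 + 1 = 2
S: 1 + 2 = 3
T: 1 + (0.2×1 + 0.8×1) = 2
U: 1 + 2 = 3
V: 1 + (0.17×1 + 0.83×1) = 2

3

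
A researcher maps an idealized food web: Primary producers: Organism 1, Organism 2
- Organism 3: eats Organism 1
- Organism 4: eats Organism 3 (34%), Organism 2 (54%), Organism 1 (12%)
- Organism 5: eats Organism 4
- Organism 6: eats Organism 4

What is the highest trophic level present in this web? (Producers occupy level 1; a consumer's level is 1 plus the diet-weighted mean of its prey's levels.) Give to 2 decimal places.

3.34

Organism 3: 1 + 1 = 2
Organism 4: 1 + (0.34×2 + 0.54×1 + 0.12×1) = 2.34
Organism 5: 1 + 2.34 = 3.34
Organism 6: 1 + 2.34 = 3.34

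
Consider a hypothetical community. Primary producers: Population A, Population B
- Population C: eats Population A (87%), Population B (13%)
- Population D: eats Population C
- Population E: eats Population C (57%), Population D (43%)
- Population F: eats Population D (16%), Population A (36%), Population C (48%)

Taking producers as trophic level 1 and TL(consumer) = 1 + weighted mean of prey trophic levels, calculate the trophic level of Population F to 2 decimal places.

Population C: 1 + (0.87×1 + 0.13×1) = 2
Population D: 1 + 2 = 3
Population E: 1 + (0.57×2 + 0.43×3) = 3.43
Population F: 1 + (0.16×3 + 0.36×1 + 0.48×2) = 2.8

2.80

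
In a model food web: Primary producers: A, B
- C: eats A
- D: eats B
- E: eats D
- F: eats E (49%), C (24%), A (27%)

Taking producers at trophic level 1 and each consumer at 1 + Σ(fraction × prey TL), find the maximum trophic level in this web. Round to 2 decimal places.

C: 1 + 1 = 2
D: 1 + 1 = 2
E: 1 + 2 = 3
F: 1 + (0.49×3 + 0.24×2 + 0.27×1) = 3.22

3.22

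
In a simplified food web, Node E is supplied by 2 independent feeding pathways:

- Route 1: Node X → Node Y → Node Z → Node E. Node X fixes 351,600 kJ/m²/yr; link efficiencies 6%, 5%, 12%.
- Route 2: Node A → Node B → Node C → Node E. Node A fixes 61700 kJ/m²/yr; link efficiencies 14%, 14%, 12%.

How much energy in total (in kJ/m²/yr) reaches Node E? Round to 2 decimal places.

271.69 kJ/m²/yr

Route 1: 351600 × 0.06 × 0.05 × 0.12 = 126.576 kJ/m²/yr
Route 2: 61700 × 0.14 × 0.14 × 0.12 = 145.1184 kJ/m²/yr
Total at Node E: 126.576 + 145.1184 = 271.6944 kJ/m²/yr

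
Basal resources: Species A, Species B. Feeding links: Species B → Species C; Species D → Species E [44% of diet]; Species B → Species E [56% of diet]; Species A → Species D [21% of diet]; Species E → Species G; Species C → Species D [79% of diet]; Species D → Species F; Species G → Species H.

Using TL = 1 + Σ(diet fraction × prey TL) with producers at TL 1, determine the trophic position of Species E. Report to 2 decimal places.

2.79

Species C: 1 + 1 = 2
Species D: 1 + (0.21×1 + 0.79×2) = 2.79
Species E: 1 + (0.44×2.79 + 0.56×1) = 2.7876
Species F: 1 + 2.79 = 3.79
Species G: 1 + 2.7876 = 3.7876
Species H: 1 + 3.7876 = 4.7876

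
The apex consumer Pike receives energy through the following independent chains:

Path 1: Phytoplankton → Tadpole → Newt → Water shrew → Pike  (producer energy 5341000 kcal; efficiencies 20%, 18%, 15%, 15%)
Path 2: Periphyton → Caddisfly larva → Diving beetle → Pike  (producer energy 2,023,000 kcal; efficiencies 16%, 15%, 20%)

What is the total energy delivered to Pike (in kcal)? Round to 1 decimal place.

Path 1: 5341000 × 0.2 × 0.18 × 0.15 × 0.15 = 4326.21 kcal
Path 2: 2023000 × 0.16 × 0.15 × 0.2 = 9710.4 kcal
Total at Pike: 4326.21 + 9710.4 = 14036.61 kcal

14036.6 kcal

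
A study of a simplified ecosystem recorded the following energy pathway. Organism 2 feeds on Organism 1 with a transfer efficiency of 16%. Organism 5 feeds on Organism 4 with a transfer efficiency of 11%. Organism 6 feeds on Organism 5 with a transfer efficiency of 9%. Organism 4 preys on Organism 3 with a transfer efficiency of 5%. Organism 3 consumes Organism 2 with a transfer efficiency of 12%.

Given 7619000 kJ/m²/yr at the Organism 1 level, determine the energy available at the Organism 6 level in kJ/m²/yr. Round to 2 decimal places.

72.41 kJ/m²/yr

Organism 2: 7619000 × 0.16 = 1219040 kJ/m²/yr
Organism 3: 1219040 × 0.12 = 146284.8 kJ/m²/yr
Organism 4: 146284.8 × 0.05 = 7314.24 kJ/m²/yr
Organism 5: 7314.24 × 0.11 = 804.5664 kJ/m²/yr
Organism 6: 804.5664 × 0.09 = 72.410976 kJ/m²/yr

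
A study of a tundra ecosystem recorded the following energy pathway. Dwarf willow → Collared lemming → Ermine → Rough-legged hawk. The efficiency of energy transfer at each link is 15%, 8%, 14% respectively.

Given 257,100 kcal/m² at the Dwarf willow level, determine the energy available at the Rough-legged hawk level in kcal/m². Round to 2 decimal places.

Collared lemming: 257100 × 0.15 = 38565 kcal/m²
Ermine: 38565 × 0.08 = 3085.2 kcal/m²
Rough-legged hawk: 3085.2 × 0.14 = 431.928 kcal/m²

431.93 kcal/m²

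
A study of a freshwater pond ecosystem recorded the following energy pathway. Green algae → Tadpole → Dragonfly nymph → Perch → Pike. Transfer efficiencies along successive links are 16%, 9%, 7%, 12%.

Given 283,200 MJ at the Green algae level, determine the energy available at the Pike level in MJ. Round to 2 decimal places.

34.26 MJ

Tadpole: 283200 × 0.16 = 45312 MJ
Dragonfly nymph: 45312 × 0.09 = 4078.08 MJ
Perch: 4078.08 × 0.07 = 285.4656 MJ
Pike: 285.4656 × 0.12 = 34.255872 MJ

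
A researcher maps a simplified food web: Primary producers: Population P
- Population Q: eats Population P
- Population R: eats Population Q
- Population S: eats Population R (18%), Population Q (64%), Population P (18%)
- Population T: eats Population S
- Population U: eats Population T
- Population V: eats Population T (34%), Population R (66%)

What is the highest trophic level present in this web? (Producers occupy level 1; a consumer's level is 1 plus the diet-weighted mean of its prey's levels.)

Population Q: 1 + 1 = 2
Population R: 1 + 2 = 3
Population S: 1 + (0.18×3 + 0.64×2 + 0.18×1) = 3
Population T: 1 + 3 = 4
Population U: 1 + 4 = 5
Population V: 1 + (0.34×4 + 0.66×3) = 4.34

5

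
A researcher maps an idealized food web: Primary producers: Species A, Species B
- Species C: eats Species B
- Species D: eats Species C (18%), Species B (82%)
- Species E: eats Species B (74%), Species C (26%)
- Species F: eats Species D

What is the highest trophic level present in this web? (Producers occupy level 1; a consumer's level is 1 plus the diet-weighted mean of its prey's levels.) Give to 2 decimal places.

3.18

Species C: 1 + 1 = 2
Species D: 1 + (0.18×2 + 0.82×1) = 2.18
Species E: 1 + (0.74×1 + 0.26×2) = 2.26
Species F: 1 + 2.18 = 3.18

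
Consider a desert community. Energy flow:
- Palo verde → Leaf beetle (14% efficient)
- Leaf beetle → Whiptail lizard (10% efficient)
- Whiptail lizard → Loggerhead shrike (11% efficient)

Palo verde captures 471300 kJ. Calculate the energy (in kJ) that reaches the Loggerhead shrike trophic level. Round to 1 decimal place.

Leaf beetle: 471300 × 0.14 = 65982 kJ
Whiptail lizard: 65982 × 0.1 = 6598.2 kJ
Loggerhead shrike: 6598.2 × 0.11 = 725.802 kJ

725.8 kJ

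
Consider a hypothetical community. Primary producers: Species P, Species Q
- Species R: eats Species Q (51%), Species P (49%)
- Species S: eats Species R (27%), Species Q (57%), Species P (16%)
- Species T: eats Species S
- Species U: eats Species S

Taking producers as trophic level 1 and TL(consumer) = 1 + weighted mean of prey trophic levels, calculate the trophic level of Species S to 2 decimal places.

Species R: 1 + (0.51×1 + 0.49×1) = 2
Species S: 1 + (0.27×2 + 0.57×1 + 0.16×1) = 2.27
Species T: 1 + 2.27 = 3.27
Species U: 1 + 2.27 = 3.27

2.27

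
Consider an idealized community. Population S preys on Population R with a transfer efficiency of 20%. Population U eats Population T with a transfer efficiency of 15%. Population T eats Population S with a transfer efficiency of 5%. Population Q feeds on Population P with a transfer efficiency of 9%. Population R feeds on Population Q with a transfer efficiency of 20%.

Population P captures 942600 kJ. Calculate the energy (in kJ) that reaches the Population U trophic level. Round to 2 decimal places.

25.45 kJ

Population Q: 942600 × 0.09 = 84834 kJ
Population R: 84834 × 0.2 = 16966.8 kJ
Population S: 16966.8 × 0.2 = 3393.36 kJ
Population T: 3393.36 × 0.05 = 169.668 kJ
Population U: 169.668 × 0.15 = 25.4502 kJ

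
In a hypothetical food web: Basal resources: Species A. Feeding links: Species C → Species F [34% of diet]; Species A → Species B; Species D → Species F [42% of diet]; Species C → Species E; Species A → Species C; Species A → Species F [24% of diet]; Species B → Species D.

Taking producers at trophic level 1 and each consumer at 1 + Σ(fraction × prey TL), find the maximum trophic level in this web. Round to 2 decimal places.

Species B: 1 + 1 = 2
Species C: 1 + 1 = 2
Species D: 1 + 2 = 3
Species E: 1 + 2 = 3
Species F: 1 + (0.34×2 + 0.24×1 + 0.42×3) = 3.18

3.18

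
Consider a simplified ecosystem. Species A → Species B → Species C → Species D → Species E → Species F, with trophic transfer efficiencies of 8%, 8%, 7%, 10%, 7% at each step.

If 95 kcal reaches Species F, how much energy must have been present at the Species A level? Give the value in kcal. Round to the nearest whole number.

Cumulative transfer efficiency: 0.08 × 0.08 × 0.07 × 0.1 × 0.07 = 0.000003136
Species A energy = 95 / 0.000003136 = 30293367 kcal

30293367 kcal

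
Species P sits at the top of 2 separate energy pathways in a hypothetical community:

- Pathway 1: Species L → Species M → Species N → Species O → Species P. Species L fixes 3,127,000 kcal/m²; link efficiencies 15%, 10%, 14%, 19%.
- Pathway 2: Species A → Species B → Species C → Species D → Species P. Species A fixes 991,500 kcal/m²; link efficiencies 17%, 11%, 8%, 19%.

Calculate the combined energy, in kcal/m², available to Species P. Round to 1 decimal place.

1529.5 kcal/m²

Pathway 1: 3127000 × 0.15 × 0.1 × 0.14 × 0.19 = 1247.673 kcal/m²
Pathway 2: 991500 × 0.17 × 0.11 × 0.08 × 0.19 = 281.82396 kcal/m²
Total at Species P: 1247.673 + 281.82396 = 1529.49696 kcal/m²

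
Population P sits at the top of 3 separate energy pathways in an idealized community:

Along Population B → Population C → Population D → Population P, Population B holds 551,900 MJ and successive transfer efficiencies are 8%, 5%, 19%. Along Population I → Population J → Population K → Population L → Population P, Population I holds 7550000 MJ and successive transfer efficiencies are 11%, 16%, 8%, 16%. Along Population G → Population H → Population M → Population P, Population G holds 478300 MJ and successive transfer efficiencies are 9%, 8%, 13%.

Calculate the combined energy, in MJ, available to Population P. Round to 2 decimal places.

2568.00 MJ

Via Population B: 551900 × 0.08 × 0.05 × 0.19 = 419.444 MJ
Via Population I: 7550000 × 0.11 × 0.16 × 0.08 × 0.16 = 1700.864 MJ
Via Population G: 478300 × 0.09 × 0.08 × 0.13 = 447.6888 MJ
Total at Population P: 419.444 + 1700.864 + 447.6888 = 2567.9968 MJ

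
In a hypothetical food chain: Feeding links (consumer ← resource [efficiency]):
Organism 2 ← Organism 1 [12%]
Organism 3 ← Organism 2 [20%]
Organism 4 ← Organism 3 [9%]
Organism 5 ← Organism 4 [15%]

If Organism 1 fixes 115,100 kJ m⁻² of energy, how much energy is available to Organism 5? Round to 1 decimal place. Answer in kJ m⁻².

Organism 2: 115100 × 0.12 = 13812 kJ m⁻²
Organism 3: 13812 × 0.2 = 2762.4 kJ m⁻²
Organism 4: 2762.4 × 0.09 = 248.616 kJ m⁻²
Organism 5: 248.616 × 0.15 = 37.2924 kJ m⁻²

37.3 kJ m⁻²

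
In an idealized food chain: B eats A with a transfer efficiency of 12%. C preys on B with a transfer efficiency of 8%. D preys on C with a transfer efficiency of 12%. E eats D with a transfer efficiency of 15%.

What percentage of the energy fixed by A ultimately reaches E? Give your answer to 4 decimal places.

Product of link efficiencies: 0.12 × 0.08 × 0.12 × 0.15 = 0.0001728
As a percentage: 0.0001728 × 100 = 0.0173%

0.0173%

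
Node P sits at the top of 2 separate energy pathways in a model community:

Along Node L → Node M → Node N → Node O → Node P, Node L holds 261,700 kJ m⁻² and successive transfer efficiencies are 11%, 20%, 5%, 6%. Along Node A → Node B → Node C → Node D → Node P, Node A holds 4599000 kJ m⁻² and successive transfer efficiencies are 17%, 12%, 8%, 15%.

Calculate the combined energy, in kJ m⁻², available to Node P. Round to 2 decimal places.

Via Node L: 261700 × 0.11 × 0.2 × 0.05 × 0.06 = 17.2722 kJ m⁻²
Via Node A: 4599000 × 0.17 × 0.12 × 0.08 × 0.15 = 1125.8352 kJ m⁻²
Total at Node P: 17.2722 + 1125.8352 = 1143.1074 kJ m⁻²

1143.11 kJ m⁻²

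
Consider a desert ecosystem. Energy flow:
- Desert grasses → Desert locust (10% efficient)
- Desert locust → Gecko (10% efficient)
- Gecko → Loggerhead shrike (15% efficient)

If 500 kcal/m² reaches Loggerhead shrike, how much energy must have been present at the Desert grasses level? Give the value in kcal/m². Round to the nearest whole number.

333333 kcal/m²

Cumulative transfer efficiency: 0.1 × 0.1 × 0.15 = 0.0015
Desert grasses energy = 500 / 0.0015 = 333333 kcal/m²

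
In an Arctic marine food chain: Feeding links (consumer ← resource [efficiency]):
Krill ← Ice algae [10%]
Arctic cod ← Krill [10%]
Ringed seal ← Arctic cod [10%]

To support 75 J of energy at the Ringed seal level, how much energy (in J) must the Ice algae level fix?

75000 J

Cumulative transfer efficiency: 0.1 × 0.1 × 0.1 = 0.001
Ice algae energy = 75 / 0.001 = 75000 J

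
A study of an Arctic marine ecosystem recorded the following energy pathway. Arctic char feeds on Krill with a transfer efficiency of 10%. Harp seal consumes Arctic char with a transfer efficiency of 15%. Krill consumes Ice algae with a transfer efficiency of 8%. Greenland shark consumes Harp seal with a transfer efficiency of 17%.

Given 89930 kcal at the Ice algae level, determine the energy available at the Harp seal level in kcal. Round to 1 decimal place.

107.9 kcal

Krill: 89930 × 0.08 = 7194.4 kcal
Arctic char: 7194.4 × 0.1 = 719.44 kcal
Harp seal: 719.44 × 0.15 = 107.916 kcal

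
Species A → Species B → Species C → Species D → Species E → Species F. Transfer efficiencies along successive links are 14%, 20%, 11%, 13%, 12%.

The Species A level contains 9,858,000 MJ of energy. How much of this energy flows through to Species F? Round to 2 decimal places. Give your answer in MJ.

Species B: 9858000 × 0.14 = 1380120 MJ
Species C: 1380120 × 0.2 = 276024 MJ
Species D: 276024 × 0.11 = 30362.64 MJ
Species E: 30362.64 × 0.13 = 3947.1432 MJ
Species F: 3947.1432 × 0.12 = 473.657184 MJ

473.66 MJ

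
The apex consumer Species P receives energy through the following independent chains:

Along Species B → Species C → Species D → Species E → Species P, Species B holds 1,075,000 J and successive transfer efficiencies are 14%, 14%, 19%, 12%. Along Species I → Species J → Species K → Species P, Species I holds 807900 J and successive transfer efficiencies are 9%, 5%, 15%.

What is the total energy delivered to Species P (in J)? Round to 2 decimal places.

1025.73 J

Via Species B: 1075000 × 0.14 × 0.14 × 0.19 × 0.12 = 480.396 J
Via Species I: 807900 × 0.09 × 0.05 × 0.15 = 545.3325 J
Total at Species P: 480.396 + 545.3325 = 1025.7285 J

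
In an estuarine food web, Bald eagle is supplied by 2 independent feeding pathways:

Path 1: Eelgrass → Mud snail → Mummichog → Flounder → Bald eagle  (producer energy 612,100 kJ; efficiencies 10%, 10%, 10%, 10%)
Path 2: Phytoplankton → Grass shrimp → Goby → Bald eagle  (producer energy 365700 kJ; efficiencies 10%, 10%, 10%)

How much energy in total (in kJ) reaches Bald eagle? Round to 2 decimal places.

Path 1: 612100 × 0.1 × 0.1 × 0.1 × 0.1 = 61.21 kJ
Path 2: 365700 × 0.1 × 0.1 × 0.1 = 365.7 kJ
Total at Bald eagle: 61.21 + 365.7 = 426.91 kJ

426.91 kJ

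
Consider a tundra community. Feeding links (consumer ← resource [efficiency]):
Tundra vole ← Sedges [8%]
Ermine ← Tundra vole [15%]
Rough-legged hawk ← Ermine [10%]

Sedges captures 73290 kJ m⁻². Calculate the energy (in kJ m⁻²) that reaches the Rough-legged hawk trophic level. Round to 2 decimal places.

Tundra vole: 73290 × 0.08 = 5863.2 kJ m⁻²
Ermine: 5863.2 × 0.15 = 879.48 kJ m⁻²
Rough-legged hawk: 879.48 × 0.1 = 87.948 kJ m⁻²

87.95 kJ m⁻²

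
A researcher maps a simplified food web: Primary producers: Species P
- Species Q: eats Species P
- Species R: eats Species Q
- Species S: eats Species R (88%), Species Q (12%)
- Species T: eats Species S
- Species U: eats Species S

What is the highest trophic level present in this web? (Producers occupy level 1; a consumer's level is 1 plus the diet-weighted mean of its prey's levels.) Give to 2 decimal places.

4.88

Species Q: 1 + 1 = 2
Species R: 1 + 2 = 3
Species S: 1 + (0.88×3 + 0.12×2) = 3.88
Species T: 1 + 3.88 = 4.88
Species U: 1 + 3.88 = 4.88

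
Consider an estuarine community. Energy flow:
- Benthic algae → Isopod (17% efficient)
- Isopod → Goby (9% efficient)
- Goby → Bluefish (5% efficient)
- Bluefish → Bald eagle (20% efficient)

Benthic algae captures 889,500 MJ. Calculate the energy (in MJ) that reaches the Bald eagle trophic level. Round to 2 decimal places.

136.09 MJ

Isopod: 889500 × 0.17 = 151215 MJ
Goby: 151215 × 0.09 = 13609.35 MJ
Bluefish: 13609.35 × 0.05 = 680.4675 MJ
Bald eagle: 680.4675 × 0.2 = 136.0935 MJ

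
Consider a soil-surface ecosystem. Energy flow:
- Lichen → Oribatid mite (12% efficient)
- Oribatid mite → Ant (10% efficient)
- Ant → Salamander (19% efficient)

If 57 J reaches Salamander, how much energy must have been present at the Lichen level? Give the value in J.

25000 J

Cumulative transfer efficiency: 0.12 × 0.1 × 0.19 = 0.00228
Lichen energy = 57 / 0.00228 = 25000 J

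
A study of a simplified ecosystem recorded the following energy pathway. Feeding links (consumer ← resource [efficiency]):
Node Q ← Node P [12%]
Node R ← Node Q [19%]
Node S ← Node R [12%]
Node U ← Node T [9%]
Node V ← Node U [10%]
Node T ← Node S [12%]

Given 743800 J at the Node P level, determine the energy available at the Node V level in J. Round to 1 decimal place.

2.2 J

Node Q: 743800 × 0.12 = 89256 J
Node R: 89256 × 0.19 = 16958.64 J
Node S: 16958.64 × 0.12 = 2035.0368 J
Node T: 2035.0368 × 0.12 = 244.204416 J
Node U: 244.204416 × 0.09 = 21.97839744 J
Node V: 21.97839744 × 0.1 = 2.197839744 J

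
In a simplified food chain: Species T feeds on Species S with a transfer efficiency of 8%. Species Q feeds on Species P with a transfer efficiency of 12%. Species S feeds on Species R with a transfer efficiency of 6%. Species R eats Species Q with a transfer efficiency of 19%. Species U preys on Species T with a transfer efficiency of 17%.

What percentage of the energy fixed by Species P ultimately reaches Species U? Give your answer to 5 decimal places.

0.00186%

Product of link efficiencies: 0.12 × 0.19 × 0.06 × 0.08 × 0.17 = 0.0000186048
As a percentage: 0.0000186048 × 100 = 0.00186%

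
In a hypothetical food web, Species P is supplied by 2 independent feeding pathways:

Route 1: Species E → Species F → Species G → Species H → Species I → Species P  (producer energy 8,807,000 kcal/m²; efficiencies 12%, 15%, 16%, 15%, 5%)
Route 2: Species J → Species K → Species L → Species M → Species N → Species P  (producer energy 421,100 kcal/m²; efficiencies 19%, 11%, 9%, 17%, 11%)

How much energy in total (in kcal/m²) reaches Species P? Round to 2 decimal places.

Route 1: 8807000 × 0.12 × 0.15 × 0.16 × 0.15 × 0.05 = 190.2312 kcal/m²
Route 2: 421100 × 0.19 × 0.11 × 0.09 × 0.17 × 0.11 = 14.81206617 kcal/m²
Total at Species P: 190.2312 + 14.81206617 = 205.04326617 kcal/m²

205.04 kcal/m²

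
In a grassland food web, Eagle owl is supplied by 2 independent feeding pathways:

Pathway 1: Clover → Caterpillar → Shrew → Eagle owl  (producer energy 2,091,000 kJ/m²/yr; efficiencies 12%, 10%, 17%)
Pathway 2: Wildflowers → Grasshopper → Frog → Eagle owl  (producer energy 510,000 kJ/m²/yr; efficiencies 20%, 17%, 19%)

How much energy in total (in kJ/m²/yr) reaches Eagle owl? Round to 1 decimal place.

7560.2 kJ/m²/yr

Pathway 1: 2091000 × 0.12 × 0.1 × 0.17 = 4265.64 kJ/m²/yr
Pathway 2: 510000 × 0.2 × 0.17 × 0.19 = 3294.6 kJ/m²/yr
Total at Eagle owl: 4265.64 + 3294.6 = 7560.24 kJ/m²/yr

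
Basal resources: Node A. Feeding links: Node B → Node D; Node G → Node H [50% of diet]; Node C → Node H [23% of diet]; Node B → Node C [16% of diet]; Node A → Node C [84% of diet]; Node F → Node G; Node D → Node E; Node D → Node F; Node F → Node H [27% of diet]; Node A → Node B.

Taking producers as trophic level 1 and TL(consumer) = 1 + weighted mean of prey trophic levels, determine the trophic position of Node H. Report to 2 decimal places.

Node B: 1 + 1 = 2
Node C: 1 + (0.16×2 + 0.84×1) = 2.16
Node D: 1 + 2 = 3
Node E: 1 + 3 = 4
Node F: 1 + 3 = 4
Node G: 1 + 4 = 5
Node H: 1 + (0.5×5 + 0.23×2.16 + 0.27×4) = 5.0768

5.08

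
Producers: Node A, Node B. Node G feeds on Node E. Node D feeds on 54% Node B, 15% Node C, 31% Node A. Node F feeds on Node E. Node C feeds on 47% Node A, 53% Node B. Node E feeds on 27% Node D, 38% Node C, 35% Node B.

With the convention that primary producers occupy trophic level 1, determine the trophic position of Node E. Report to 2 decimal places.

Node C: 1 + (0.47×1 + 0.53×1) = 2
Node D: 1 + (0.54×1 + 0.15×2 + 0.31×1) = 2.15
Node E: 1 + (0.27×2.15 + 0.38×2 + 0.35×1) = 2.6905
Node F: 1 + 2.6905 = 3.6905
Node G: 1 + 2.6905 = 3.6905

2.69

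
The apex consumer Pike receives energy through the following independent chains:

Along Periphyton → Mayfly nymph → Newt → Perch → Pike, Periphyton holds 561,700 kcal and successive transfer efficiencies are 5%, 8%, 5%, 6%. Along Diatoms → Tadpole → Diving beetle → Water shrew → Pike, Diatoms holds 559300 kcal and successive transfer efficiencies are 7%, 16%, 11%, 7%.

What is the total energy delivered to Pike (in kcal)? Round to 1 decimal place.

55.0 kcal

Via Periphyton: 561700 × 0.05 × 0.08 × 0.05 × 0.06 = 6.7404 kcal
Via Diatoms: 559300 × 0.07 × 0.16 × 0.11 × 0.07 = 48.234032 kcal
Total at Pike: 6.7404 + 48.234032 = 54.974432 kcal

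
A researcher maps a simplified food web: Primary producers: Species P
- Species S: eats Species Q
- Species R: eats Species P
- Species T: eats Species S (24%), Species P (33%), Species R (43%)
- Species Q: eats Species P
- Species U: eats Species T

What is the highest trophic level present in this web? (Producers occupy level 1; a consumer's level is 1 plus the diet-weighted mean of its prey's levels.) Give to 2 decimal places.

Species Q: 1 + 1 = 2
Species R: 1 + 1 = 2
Species S: 1 + 2 = 3
Species T: 1 + (0.24×3 + 0.33×1 + 0.43×2) = 2.91
Species U: 1 + 2.91 = 3.91

3.91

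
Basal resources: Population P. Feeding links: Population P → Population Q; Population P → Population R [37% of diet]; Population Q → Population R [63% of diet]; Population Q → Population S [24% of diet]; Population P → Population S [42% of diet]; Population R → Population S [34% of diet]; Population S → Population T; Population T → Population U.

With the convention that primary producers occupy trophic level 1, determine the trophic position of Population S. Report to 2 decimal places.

Population Q: 1 + 1 = 2
Population R: 1 + (0.37×1 + 0.63×2) = 2.63
Population S: 1 + (0.24×2 + 0.42×1 + 0.34×2.63) = 2.7942
Population T: 1 + 2.7942 = 3.7942
Population U: 1 + 3.7942 = 4.7942

2.79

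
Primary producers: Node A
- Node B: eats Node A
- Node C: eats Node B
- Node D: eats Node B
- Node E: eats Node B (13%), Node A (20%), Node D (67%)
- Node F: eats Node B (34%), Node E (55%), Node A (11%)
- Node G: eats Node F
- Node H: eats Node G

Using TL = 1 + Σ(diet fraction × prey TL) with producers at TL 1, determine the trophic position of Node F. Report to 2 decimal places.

3.70

Node B: 1 + 1 = 2
Node C: 1 + 2 = 3
Node D: 1 + 2 = 3
Node E: 1 + (0.13×2 + 0.2×1 + 0.67×3) = 3.47
Node F: 1 + (0.34×2 + 0.55×3.47 + 0.11×1) = 3.6985
Node G: 1 + 3.6985 = 4.6985
Node H: 1 + 4.6985 = 5.6985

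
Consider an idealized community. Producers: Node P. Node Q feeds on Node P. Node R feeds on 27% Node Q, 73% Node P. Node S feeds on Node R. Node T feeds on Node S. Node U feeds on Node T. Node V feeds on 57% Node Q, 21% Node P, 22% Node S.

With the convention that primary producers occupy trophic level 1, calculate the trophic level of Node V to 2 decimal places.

Node Q: 1 + 1 = 2
Node R: 1 + (0.27×2 + 0.73×1) = 2.27
Node S: 1 + 2.27 = 3.27
Node T: 1 + 3.27 = 4.27
Node U: 1 + 4.27 = 5.27
Node V: 1 + (0.57×2 + 0.21×1 + 0.22×3.27) = 3.0694

3.07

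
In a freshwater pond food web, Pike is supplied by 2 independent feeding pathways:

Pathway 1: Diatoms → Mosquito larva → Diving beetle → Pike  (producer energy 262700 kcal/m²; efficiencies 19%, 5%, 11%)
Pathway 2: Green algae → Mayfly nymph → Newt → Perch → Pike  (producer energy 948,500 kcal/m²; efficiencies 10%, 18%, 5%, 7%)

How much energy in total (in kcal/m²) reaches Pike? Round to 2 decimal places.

334.28 kcal/m²

Pathway 1: 262700 × 0.19 × 0.05 × 0.11 = 274.5215 kcal/m²
Pathway 2: 948500 × 0.1 × 0.18 × 0.05 × 0.07 = 59.7555 kcal/m²
Total at Pike: 274.5215 + 59.7555 = 334.277 kcal/m²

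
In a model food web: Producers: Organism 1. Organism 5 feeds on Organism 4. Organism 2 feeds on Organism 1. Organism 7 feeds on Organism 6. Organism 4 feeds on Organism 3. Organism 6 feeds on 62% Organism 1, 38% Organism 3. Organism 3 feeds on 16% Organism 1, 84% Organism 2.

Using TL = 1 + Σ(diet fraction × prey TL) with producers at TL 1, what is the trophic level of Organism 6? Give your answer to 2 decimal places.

Organism 2: 1 + 1 = 2
Organism 3: 1 + (0.16×1 + 0.84×2) = 2.84
Organism 4: 1 + 2.84 = 3.84
Organism 5: 1 + 3.84 = 4.84
Organism 6: 1 + (0.62×1 + 0.38×2.84) = 2.6992
Organism 7: 1 + 2.6992 = 3.6992

2.70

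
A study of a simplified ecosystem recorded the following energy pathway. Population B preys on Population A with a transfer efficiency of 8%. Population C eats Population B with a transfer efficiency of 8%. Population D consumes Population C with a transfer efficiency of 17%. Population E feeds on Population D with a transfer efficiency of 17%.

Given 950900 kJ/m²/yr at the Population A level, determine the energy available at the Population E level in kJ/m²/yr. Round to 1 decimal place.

Population B: 950900 × 0.08 = 76072 kJ/m²/yr
Population C: 76072 × 0.08 = 6085.76 kJ/m²/yr
Population D: 6085.76 × 0.17 = 1034.5792 kJ/m²/yr
Population E: 1034.5792 × 0.17 = 175.878464 kJ/m²/yr

175.9 kJ/m²/yr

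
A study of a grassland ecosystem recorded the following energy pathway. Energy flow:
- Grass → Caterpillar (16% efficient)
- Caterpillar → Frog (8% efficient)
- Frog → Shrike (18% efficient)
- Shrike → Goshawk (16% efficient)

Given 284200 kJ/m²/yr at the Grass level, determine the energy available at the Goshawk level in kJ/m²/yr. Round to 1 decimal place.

104.8 kJ/m²/yr

Caterpillar: 284200 × 0.16 = 45472 kJ/m²/yr
Frog: 45472 × 0.08 = 3637.76 kJ/m²/yr
Shrike: 3637.76 × 0.18 = 654.7968 kJ/m²/yr
Goshawk: 654.7968 × 0.16 = 104.767488 kJ/m²/yr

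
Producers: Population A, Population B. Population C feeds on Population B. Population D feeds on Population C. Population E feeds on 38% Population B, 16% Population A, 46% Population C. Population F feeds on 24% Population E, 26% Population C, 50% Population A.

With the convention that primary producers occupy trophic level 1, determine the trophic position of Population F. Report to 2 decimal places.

Population C: 1 + 1 = 2
Population D: 1 + 2 = 3
Population E: 1 + (0.38×1 + 0.16×1 + 0.46×2) = 2.46
Population F: 1 + (0.24×2.46 + 0.26×2 + 0.5×1) = 2.6104

2.61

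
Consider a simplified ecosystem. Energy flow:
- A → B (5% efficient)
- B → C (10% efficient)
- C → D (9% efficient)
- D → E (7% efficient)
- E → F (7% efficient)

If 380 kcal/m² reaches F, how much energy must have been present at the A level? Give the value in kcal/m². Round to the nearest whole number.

Cumulative transfer efficiency: 0.05 × 0.1 × 0.09 × 0.07 × 0.07 = 0.000002205
A energy = 380 / 0.000002205 = 172335601 kcal/m²

172335601 kcal/m²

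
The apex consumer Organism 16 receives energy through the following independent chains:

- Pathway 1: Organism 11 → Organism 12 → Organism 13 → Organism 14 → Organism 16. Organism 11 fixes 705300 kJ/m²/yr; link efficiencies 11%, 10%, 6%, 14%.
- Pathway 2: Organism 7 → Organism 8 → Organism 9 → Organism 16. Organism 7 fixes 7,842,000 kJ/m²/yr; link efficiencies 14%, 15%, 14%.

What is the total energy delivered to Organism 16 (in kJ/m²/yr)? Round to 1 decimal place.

Pathway 1: 705300 × 0.11 × 0.1 × 0.06 × 0.14 = 65.16972 kJ/m²/yr
Pathway 2: 7842000 × 0.14 × 0.15 × 0.14 = 23055.48 kJ/m²/yr
Total at Organism 16: 65.16972 + 23055.48 = 23120.64972 kJ/m²/yr

23120.6 kJ/m²/yr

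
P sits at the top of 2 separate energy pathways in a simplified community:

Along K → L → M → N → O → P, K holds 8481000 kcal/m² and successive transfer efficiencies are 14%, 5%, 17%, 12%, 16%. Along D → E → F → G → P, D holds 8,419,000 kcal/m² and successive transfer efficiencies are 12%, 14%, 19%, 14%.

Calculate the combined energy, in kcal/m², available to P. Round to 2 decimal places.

Via K: 8481000 × 0.14 × 0.05 × 0.17 × 0.12 × 0.16 = 193.773888 kcal/m²
Via D: 8419000 × 0.12 × 0.14 × 0.19 × 0.14 = 3762.28272 kcal/m²
Total at P: 193.773888 + 3762.28272 = 3956.056608 kcal/m²

3956.06 kcal/m²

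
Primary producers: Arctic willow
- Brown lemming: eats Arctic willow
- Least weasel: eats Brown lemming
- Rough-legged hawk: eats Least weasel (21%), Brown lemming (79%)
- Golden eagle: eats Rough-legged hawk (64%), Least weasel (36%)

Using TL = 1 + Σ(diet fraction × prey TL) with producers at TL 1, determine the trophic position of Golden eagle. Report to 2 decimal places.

Brown lemming: 1 + 1 = 2
Least weasel: 1 + 2 = 3
Rough-legged hawk: 1 + (0.21×3 + 0.79×2) = 3.21
Golden eagle: 1 + (0.64×3.21 + 0.36×3) = 4.1344

4.13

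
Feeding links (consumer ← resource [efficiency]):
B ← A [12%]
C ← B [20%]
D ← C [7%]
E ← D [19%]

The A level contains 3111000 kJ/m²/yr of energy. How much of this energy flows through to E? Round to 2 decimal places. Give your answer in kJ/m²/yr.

B: 3111000 × 0.12 = 373320 kJ/m²/yr
C: 373320 × 0.2 = 74664 kJ/m²/yr
D: 74664 × 0.07 = 5226.48 kJ/m²/yr
E: 5226.48 × 0.19 = 993.0312 kJ/m²/yr

993.03 kJ/m²/yr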